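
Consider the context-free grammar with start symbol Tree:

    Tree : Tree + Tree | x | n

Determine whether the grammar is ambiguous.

Ambiguous

Witness: n + n + n

Derivation 1: Tree ⇒ Tree + Tree ⇒ Tree + Tree + Tree ⇒ n + Tree + Tree ⇒ n + n + Tree ⇒ n + n + n
Derivation 2: Tree ⇒ Tree + Tree ⇒ n + Tree ⇒ n + Tree + Tree ⇒ n + n + Tree ⇒ n + n + n

Two distinct leftmost derivations for the same string.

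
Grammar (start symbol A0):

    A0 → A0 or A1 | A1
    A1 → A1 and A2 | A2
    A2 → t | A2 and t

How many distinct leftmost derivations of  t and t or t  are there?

2

Parse trees for t and t or t:
  [A0 [A0 [A1 [A1 [A2 t]] and [A2 t]]] or [A1 [A2 t]]]
  [A0 [A0 [A1 [A2 [A2 t] and t]]] or [A1 [A2 t]]]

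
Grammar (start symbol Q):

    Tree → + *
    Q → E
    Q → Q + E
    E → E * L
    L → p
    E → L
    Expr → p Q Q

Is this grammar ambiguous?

Unambiguous

Only Q, E, L are reachable from Q; ignoring the rest: This is a standard precedence ladder (Q over E over L), with each level left-recursive on its own operator ('+' at Q, '*' at E). That structure is LR(1), hence unambiguous.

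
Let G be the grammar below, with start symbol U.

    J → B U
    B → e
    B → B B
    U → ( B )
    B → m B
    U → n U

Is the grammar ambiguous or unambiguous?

Witness: ( e e e )

Derivation 1: U ⇒ ( B ) ⇒ ( B B ) ⇒ ( e B ) ⇒ ( e B B ) ⇒ ( e e B ) ⇒ ( e e e )
Derivation 2: U ⇒ ( B ) ⇒ ( B B ) ⇒ ( B B B ) ⇒ ( e B B ) ⇒ ( e e B ) ⇒ ( e e e )

Two distinct leftmost derivations for the same string.

Ambiguous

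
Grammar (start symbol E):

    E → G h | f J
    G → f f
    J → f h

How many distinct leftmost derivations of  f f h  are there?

2

Parse trees for f f h:
  [E [G f f] h]
  [E f [J f h]]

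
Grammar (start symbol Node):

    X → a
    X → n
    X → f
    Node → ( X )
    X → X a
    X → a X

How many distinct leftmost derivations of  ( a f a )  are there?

2

Parse trees for ( a f a ):
  [Node ( [X [X a [X f]] a] )]
  [Node ( [X a [X [X f] a]] )]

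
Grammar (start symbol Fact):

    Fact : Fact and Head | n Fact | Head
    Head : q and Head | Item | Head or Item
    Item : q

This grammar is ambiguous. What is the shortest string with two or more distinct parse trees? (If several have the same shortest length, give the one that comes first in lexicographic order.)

length 1: no string has ≥2 trees
length 2: no string has ≥2 trees
length 3: q and q has 2 parse trees

Two derivations of q and q:
  Fact ⇒ Fact and Head ⇒ Head and Head ⇒ Item and Head ⇒ q and Head ⇒ q and Item ⇒ q and q
  Fact ⇒ Head ⇒ q and Head ⇒ q and Item ⇒ q and q

q and q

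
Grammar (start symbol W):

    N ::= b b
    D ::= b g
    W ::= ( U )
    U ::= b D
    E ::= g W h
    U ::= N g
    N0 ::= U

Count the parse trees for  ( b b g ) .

2

Parse trees for ( b b g ):
  [W ( [U b [D b g]] )]
  [W ( [U [N b b] g] )]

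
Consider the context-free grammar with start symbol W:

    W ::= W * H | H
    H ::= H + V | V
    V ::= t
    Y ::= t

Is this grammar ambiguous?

Unambiguous

Only W, H, V are reachable from W; ignoring the rest: W → W * H | H  ;  H → H + V | V  — a left-associative chain with V at the bottom. Each string factors uniquely by precedence.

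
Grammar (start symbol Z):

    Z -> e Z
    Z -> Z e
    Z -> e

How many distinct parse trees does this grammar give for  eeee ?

8

Parse trees for eeee:
  [Z e [Z e [Z e [Z e]]]]
  [Z e [Z e [Z [Z e] e]]]
  [Z e [Z [Z e [Z e]] e]]
  [Z e [Z [Z [Z e] e] e]]
  [Z [Z e [Z e [Z e]]] e]
  [Z [Z e [Z [Z e] e]] e]
  [Z [Z [Z e [Z e]] e] e]
  [Z [Z [Z [Z e] e] e] e]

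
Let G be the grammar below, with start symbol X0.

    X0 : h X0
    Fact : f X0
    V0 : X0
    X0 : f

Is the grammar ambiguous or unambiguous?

Unambiguous

(V0, Fact are unreachable from X0, so their rules don't affect L(X0).) Restricted to the reachable nonterminals, every rule has the form A → t or A → t B, and no two rules for the same A share a first terminal. The grammar encodes a DFA — one run per string.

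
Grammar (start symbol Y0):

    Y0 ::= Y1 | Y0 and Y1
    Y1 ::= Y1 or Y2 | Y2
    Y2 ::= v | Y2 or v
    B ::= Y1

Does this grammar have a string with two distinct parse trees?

Witness: v or v

Derivation 1: Y0 ⇒ Y1 ⇒ Y1 or Y2 ⇒ Y2 or Y2 ⇒ v or Y2 ⇒ v or v
Derivation 2: Y0 ⇒ Y1 ⇒ Y2 ⇒ Y2 or v ⇒ v or v

Two distinct leftmost derivations for the same string.

Ambiguous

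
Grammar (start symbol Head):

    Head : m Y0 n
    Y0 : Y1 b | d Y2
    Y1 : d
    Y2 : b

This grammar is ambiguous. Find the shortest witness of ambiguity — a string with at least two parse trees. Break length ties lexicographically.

m d b n

length 4: m d b n has 2 parse trees

Two derivations of m d b n:
  Head ⇒ m Y0 n ⇒ m Y1 b n ⇒ m d b n
  Head ⇒ m Y0 n ⇒ m d Y2 n ⇒ m d b n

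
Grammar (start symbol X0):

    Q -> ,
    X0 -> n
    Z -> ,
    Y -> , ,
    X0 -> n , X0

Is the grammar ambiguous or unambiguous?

Only X0 is reachable from X0; ignoring the rest: The reachable grammar is A → atom sep A | atom. Each atom is followed by either the separator (recurse) or end-of-string (stop) — no choice point.

Unambiguous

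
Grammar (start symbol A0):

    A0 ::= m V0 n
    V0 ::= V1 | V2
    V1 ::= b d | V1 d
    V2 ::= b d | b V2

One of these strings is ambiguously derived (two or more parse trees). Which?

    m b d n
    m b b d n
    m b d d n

m b d n

m b d n: 2 trees
m b b d n: 1 tree
m b d d n: 1 tree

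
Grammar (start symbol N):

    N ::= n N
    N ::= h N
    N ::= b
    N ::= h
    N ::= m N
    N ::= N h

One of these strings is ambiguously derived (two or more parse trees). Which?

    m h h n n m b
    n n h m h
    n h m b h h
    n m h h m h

n h m b h h

m h h n n m b: 1 tree
n n h m h: 1 tree
n h m b h h: 10 trees
n m h h m h: 1 tree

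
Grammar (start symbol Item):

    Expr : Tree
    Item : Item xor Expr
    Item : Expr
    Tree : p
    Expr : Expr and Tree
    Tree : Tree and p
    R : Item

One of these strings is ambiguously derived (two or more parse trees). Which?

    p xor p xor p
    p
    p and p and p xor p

p xor p xor p: 1 tree
p: 1 tree
p and p and p xor p: 4 trees

p and p and p xor p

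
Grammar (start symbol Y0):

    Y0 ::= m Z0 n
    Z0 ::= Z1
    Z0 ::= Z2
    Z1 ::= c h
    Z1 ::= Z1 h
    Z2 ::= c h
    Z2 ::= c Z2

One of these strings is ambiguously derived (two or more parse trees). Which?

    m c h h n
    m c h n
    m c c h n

m c h n

m c h h n: 1 tree
m c h n: 2 trees
m c c h n: 1 tree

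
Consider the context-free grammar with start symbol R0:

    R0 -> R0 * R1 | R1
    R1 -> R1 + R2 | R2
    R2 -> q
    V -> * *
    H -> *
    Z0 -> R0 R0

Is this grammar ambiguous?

Only R0, R1, R2 are reachable from R0; ignoring the rest: R0 → R0 * R1 | R1  ;  R1 → R1 + R2 | R2  — a left-associative chain with R2 at the bottom. Each string factors uniquely by precedence.

Unambiguous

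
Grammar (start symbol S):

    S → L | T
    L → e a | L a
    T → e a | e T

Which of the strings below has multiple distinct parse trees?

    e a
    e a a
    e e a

e a

e a: 2 trees
e a a: 1 tree
e e a: 1 tree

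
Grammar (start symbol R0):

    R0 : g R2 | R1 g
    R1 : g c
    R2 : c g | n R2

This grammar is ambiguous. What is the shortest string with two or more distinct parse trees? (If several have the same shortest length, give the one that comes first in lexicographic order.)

length 3: g c g has 2 parse trees

Two derivations of g c g:
  R0 ⇒ g R2 ⇒ g c g
  R0 ⇒ R1 g ⇒ g c g

g c g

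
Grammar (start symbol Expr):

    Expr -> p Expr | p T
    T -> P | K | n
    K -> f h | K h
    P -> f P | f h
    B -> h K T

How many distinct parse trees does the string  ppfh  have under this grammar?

2

Parse trees for ppfh:
  [Expr p [Expr p [T [P f h]]]]
  [Expr p [Expr p [T [K f h]]]]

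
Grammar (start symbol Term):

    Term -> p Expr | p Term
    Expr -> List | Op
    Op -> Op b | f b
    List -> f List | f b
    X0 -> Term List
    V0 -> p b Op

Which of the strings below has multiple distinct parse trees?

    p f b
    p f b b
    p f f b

p f b

p f b: 2 trees
p f b b: 1 tree
p f f b: 1 tree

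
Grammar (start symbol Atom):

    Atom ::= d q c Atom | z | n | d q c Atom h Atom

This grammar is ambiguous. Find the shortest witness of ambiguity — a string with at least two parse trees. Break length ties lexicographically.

length 1: no string has ≥2 trees
length 4: no string has ≥2 trees
length 6: no string has ≥2 trees
length 7: no string has ≥2 trees
length 9: d q c d q c n h n has 2 parse trees

Two derivations of d q c d q c n h n:
  Atom ⇒ d q c Atom ⇒ d q c d q c Atom h Atom ⇒ d q c d q c n h Atom ⇒ d q c d q c n h n
  Atom ⇒ d q c Atom h Atom ⇒ d q c d q c Atom h Atom ⇒ d q c d q c n h Atom ⇒ d q c d q c n h n

d q c d q c n h n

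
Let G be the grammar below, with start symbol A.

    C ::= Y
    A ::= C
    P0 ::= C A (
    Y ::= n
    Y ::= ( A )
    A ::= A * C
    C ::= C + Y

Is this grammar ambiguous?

Only A, C, Y are reachable from A; ignoring the rest: The grammar is stratified — A handles '*' (left-recursive), C handles '+', Y atoms. Each operator has a fixed associativity and precedence level, so every string has one parse.

Unambiguous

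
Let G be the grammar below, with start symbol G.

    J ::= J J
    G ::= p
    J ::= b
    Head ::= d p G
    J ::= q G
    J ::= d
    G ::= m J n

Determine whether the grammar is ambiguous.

Ambiguous

Witness: m b b b n

Derivation 1: G ⇒ m J n ⇒ m J J n ⇒ m J J J n ⇒ m b J J n ⇒ m b b J n ⇒ m b b b n
Derivation 2: G ⇒ m J n ⇒ m J J n ⇒ m b J n ⇒ m b J J n ⇒ m b b J n ⇒ m b b b n

Two distinct leftmost derivations for the same string.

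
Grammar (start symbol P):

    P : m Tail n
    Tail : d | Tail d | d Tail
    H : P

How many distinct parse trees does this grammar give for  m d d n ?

2

Parse trees for m d d n:
  [P m [Tail [Tail d] d] n]
  [P m [Tail d [Tail d]] n]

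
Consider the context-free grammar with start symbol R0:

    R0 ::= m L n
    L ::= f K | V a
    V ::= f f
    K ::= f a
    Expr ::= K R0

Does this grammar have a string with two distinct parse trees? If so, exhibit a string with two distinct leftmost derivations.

Witness: m f f a n

Derivation 1: R0 ⇒ m L n ⇒ m f K n ⇒ m f f a n
Derivation 2: R0 ⇒ m L n ⇒ m V a n ⇒ m f f a n

Two distinct leftmost derivations for the same string.

Ambiguous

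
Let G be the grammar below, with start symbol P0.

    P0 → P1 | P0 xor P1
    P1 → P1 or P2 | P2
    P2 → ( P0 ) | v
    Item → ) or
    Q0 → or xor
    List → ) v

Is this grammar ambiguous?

Unambiguous

(Item, Q0, List are unreachable from P0, so their rules don't affect L(P0).) This is a standard precedence ladder (P0 over P1 over P2), with each level left-recursive on its own operator ('xor' at P0, 'or' at P1). That structure is LR(1), hence unambiguous.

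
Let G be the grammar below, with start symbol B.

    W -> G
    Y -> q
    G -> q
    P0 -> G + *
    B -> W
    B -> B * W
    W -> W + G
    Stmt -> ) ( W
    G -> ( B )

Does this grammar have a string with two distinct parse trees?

(Stmt, P0, Y are unreachable from B, so their rules don't affect L(B).) This is a standard precedence ladder (B over W over G), with each level left-recursive on its own operator ('*' at B, '+' at W). That structure is LR(1), hence unambiguous.

Unambiguous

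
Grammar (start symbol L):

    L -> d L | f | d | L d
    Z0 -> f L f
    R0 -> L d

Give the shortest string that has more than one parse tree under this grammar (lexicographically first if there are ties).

length 1: no string has ≥2 trees
length 2: d d has 2 parse trees

Two derivations of d d:
  L ⇒ d L ⇒ d d
  L ⇒ L d ⇒ d d

d d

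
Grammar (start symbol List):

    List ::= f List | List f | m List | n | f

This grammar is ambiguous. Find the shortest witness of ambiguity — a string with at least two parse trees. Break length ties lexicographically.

length 1: no string has ≥2 trees
length 2: f f has 2 parse trees

Two derivations of f f:
  List ⇒ f List ⇒ f f
  List ⇒ List f ⇒ f f

f f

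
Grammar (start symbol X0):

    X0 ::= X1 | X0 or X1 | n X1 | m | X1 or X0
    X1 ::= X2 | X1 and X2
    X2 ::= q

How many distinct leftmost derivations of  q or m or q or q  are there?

Parse trees for q or m or q or q:
  [X0 [X0 [X0 [X1 [X2 q]] or [X0 m]] or [X1 [X2 q]]] or [X1 [X2 q]]]
  [X0 [X0 [X1 [X2 q]] or [X0 [X0 m] or [X1 [X2 q]]]] or [X1 [X2 q]]]
  [X0 [X1 [X2 q]] or [X0 [X0 [X0 m] or [X1 [X2 q]]] or [X1 [X2 q]]]]

3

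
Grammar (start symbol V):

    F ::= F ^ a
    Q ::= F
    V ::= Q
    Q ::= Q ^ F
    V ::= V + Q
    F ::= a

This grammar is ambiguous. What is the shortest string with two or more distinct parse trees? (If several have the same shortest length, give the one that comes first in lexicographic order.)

a ^ a

length 1: no string has ≥2 trees
length 3: a ^ a has 2 parse trees

Two derivations of a ^ a:
  V ⇒ Q ⇒ F ⇒ F ^ a ⇒ a ^ a
  V ⇒ Q ⇒ Q ^ F ⇒ F ^ F ⇒ a ^ F ⇒ a ^ a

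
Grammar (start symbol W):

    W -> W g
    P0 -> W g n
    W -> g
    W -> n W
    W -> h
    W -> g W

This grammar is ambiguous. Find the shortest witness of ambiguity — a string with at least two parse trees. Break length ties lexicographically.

g g

length 1: no string has ≥2 trees
length 2: g g has 2 parse trees

Two derivations of g g:
  W ⇒ W g ⇒ g g
  W ⇒ g W ⇒ g g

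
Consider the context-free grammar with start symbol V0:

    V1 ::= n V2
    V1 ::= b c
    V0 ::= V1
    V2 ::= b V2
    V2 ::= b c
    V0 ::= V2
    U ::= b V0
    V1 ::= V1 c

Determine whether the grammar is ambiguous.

Ambiguous

Witness: b c

Derivation 1: V0 ⇒ V1 ⇒ b c
Derivation 2: V0 ⇒ V2 ⇒ b c

Two distinct leftmost derivations for the same string.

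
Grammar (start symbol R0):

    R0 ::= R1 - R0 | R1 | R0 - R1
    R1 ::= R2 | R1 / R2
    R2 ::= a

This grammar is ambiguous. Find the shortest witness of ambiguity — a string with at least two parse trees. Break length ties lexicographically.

length 1: no string has ≥2 trees
length 3: a - a has 2 parse trees

Two derivations of a - a:
  R0 ⇒ R1 - R0 ⇒ R2 - R0 ⇒ a - R0 ⇒ a - R1 ⇒ a - R2 ⇒ a - a
  R0 ⇒ R0 - R1 ⇒ R1 - R1 ⇒ R2 - R1 ⇒ a - R1 ⇒ a - R2 ⇒ a - a

a - a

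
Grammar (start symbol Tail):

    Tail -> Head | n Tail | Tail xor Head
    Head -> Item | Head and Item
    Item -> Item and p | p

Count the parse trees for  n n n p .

1

Parse trees for n n n p:
  [Tail n [Tail n [Tail n [Tail [Head [Item p]]]]]]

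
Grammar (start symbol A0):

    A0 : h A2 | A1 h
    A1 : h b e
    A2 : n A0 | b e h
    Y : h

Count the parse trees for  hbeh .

Parse trees for hbeh:
  [A0 h [A2 b e h]]
  [A0 [A1 h b e] h]

2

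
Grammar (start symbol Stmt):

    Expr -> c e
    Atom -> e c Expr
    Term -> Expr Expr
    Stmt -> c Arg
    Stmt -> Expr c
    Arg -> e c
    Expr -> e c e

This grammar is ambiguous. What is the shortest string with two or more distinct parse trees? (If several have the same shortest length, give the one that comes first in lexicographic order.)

length 3: c e c has 2 parse trees

Two derivations of c e c:
  Stmt ⇒ c Arg ⇒ c e c
  Stmt ⇒ Expr c ⇒ c e c

c e c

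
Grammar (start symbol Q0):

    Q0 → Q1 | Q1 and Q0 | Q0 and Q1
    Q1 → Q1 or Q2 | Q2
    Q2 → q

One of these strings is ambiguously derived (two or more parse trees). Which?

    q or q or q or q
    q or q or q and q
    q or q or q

q or q or q or q: 1 tree
q or q or q and q: 2 trees
q or q or q: 1 tree

q or q or q and q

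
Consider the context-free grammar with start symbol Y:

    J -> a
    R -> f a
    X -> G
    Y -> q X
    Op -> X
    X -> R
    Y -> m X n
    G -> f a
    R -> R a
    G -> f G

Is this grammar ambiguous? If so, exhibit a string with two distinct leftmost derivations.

Ambiguous

Witness: q f a

Derivation 1: Y ⇒ q X ⇒ q G ⇒ q f a
Derivation 2: Y ⇒ q X ⇒ q R ⇒ q f a

Two distinct leftmost derivations for the same string.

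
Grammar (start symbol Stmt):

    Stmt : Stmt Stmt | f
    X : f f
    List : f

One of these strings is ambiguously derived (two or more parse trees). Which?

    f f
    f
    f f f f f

f f: 1 tree
f: 1 tree
f f f f f: 14 trees

f f f f f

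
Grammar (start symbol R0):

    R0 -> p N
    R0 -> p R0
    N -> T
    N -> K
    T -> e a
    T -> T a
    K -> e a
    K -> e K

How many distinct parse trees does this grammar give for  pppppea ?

2

Parse trees for pppppea:
  [R0 p [R0 p [R0 p [R0 p [R0 p [N [T e a]]]]]]]
  [R0 p [R0 p [R0 p [R0 p [R0 p [N [K e a]]]]]]]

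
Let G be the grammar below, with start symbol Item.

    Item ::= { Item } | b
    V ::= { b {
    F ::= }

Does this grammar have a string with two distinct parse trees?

(V, F are unreachable from Item, so their rules don't affect L(Item).) L(Item) is { openⁿ atom closeⁿ : n ≥ 0 }. The bracket depth fixes n, and the derivation is forced at every step.

Unambiguous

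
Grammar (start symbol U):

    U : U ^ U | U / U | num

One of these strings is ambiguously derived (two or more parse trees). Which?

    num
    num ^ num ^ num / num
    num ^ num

num ^ num ^ num / num

num: 1 tree
num ^ num ^ num / num: 5 trees
num ^ num: 1 tree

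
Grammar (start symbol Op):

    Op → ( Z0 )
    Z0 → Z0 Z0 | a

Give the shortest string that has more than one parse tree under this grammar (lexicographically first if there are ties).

( a a a )

length 3: no string has ≥2 trees
length 4: no string has ≥2 trees
length 5: ( a a a ) has 2 parse trees

Two derivations of ( a a a ):
  Op ⇒ ( Z0 ) ⇒ ( Z0 Z0 ) ⇒ ( Z0 Z0 Z0 ) ⇒ ( a Z0 Z0 ) ⇒ ( a a Z0 ) ⇒ ( a a a )
  Op ⇒ ( Z0 ) ⇒ ( Z0 Z0 ) ⇒ ( a Z0 ) ⇒ ( a Z0 Z0 ) ⇒ ( a a Z0 ) ⇒ ( a a a )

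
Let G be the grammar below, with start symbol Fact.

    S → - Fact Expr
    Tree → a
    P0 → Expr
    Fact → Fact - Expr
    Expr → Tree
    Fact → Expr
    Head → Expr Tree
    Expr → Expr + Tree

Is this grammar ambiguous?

Unambiguous

(Head, S, P0 are unreachable from Fact, so their rules don't affect L(Fact).) Fact → Fact - Expr | Expr  ;  Expr → Expr + Tree | Tree  — a left-associative chain with Tree at the bottom. Each string factors uniquely by precedence.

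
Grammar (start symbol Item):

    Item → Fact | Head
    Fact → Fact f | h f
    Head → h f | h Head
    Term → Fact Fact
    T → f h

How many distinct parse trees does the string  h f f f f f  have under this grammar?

1

Parse trees for h f f f f f:
  [Item [Fact [Fact [Fact [Fact [Fact h f] f] f] f] f]]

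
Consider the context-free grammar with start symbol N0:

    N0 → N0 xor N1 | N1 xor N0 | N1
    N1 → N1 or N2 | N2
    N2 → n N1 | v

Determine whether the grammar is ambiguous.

Witness: v xor v

Derivation 1: N0 ⇒ N0 xor N1 ⇒ N1 xor N1 ⇒ N2 xor N1 ⇒ v xor N1 ⇒ v xor N2 ⇒ v xor v
Derivation 2: N0 ⇒ N1 xor N0 ⇒ N2 xor N0 ⇒ v xor N0 ⇒ v xor N1 ⇒ v xor N2 ⇒ v xor v

Two distinct leftmost derivations for the same string.

Ambiguous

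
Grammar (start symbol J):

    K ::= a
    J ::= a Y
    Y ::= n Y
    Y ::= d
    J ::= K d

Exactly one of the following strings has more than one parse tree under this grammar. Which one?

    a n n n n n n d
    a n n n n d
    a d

a n n n n n n d: 1 tree
a n n n n d: 1 tree
a d: 2 trees

a d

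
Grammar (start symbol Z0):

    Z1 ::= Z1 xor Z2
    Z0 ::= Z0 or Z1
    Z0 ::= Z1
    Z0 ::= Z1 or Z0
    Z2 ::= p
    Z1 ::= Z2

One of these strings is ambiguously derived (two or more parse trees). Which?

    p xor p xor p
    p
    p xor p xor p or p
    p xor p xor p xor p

p xor p xor p: 1 tree
p: 1 tree
p xor p xor p or p: 2 trees
p xor p xor p xor p: 1 tree

p xor p xor p or p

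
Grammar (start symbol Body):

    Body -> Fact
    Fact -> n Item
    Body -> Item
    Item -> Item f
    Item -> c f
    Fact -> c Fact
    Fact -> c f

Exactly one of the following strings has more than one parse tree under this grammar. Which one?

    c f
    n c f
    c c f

c f: 2 trees
n c f: 1 tree
c c f: 1 tree

c f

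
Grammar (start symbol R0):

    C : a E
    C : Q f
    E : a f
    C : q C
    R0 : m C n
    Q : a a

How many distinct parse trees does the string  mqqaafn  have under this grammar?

2

Parse trees for mqqaafn:
  [R0 m [C q [C q [C a [E a f]]]] n]
  [R0 m [C q [C q [C [Q a a] f]]] n]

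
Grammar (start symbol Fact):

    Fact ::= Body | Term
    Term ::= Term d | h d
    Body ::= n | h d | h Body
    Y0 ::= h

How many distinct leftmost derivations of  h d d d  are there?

Parse trees for h d d d:
  [Fact [Term [Term [Term h d] d] d]]

1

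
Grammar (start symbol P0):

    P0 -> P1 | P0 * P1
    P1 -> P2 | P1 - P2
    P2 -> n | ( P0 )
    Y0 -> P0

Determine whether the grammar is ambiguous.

Unambiguous

Only P0, P1, P2 are reachable from P0; ignoring the rest: The grammar is stratified — P0 handles '*' (left-recursive), P1 handles '-', P2 atoms. Each operator has a fixed associativity and precedence level, so every string has one parse.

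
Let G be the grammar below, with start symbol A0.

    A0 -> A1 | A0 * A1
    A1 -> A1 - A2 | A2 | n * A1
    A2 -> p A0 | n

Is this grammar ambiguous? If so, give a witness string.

Ambiguous

Witness: n * n

Derivation 1: A0 ⇒ A1 ⇒ n * A1 ⇒ n * A2 ⇒ n * n
Derivation 2: A0 ⇒ A0 * A1 ⇒ A1 * A1 ⇒ A2 * A1 ⇒ n * A1 ⇒ n * A2 ⇒ n * n

Two distinct leftmost derivations for the same string.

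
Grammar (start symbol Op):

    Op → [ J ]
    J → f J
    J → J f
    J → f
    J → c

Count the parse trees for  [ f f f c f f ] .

Parse trees for [ f f f c f f ] (showing first 6 of 10):
  [Op [ [J f [J f [J f [J [J [J c] f] f]]]] ]]
  [Op [ [J f [J f [J [J f [J [J c] f]] f]]] ]]
  [Op [ [J f [J f [J [J [J f [J c]] f] f]]] ]]
  [Op [ [J f [J [J f [J f [J [J c] f]]] f]] ]]
  [Op [ [J f [J [J f [J [J f [J c]] f]] f]] ]]
  [Op [ [J f [J [J [J f [J f [J c]]] f] f]] ]]

10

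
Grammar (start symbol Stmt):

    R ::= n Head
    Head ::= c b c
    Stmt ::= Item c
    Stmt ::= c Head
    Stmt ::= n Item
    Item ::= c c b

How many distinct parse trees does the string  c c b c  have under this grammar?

Parse trees for c c b c:
  [Stmt [Item c c b] c]
  [Stmt c [Head c b c]]

2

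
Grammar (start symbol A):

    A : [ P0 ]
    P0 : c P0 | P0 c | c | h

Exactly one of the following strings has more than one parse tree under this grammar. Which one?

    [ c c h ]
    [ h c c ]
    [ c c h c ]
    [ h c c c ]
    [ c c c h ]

[ c c h ]: 1 tree
[ h c c ]: 1 tree
[ c c h c ]: 3 trees
[ h c c c ]: 1 tree
[ c c c h ]: 1 tree

[ c c h c ]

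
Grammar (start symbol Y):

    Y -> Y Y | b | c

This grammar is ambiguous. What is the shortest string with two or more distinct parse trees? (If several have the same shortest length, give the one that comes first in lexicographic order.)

length 1: no string has ≥2 trees
length 2: no string has ≥2 trees
length 3: b b b has 2 parse trees

Two derivations of b b b:
  Y ⇒ Y Y ⇒ Y Y Y ⇒ b Y Y ⇒ b b Y ⇒ b b b
  Y ⇒ Y Y ⇒ b Y ⇒ b Y Y ⇒ b b Y ⇒ b b b

b b b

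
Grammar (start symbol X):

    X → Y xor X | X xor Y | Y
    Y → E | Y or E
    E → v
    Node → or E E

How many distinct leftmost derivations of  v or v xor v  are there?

2

Parse trees for v or v xor v:
  [X [Y [Y [E v]] or [E v]] xor [X [Y [E v]]]]
  [X [X [Y [Y [E v]] or [E v]]] xor [Y [E v]]]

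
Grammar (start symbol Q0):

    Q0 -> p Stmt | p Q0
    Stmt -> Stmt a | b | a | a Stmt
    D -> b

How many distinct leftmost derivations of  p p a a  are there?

2

Parse trees for p p a a:
  [Q0 p [Q0 p [Stmt [Stmt a] a]]]
  [Q0 p [Q0 p [Stmt a [Stmt a]]]]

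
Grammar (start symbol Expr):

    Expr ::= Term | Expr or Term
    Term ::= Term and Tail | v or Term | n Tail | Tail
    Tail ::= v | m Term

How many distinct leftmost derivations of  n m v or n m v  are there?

2

Parse trees for n m v or n m v:
  [Expr [Term n [Tail m [Term v or [Term n [Tail m [Term [Tail v]]]]]]]]
  [Expr [Expr [Term n [Tail m [Term [Tail v]]]]] or [Term n [Tail m [Term [Tail v]]]]]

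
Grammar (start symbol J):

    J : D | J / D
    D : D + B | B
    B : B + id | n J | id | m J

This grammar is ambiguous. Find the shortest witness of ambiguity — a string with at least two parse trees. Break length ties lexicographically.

length 1: no string has ≥2 trees
length 2: no string has ≥2 trees
length 3: id + id has 2 parse trees

Two derivations of id + id:
  J ⇒ D ⇒ D + B ⇒ B + B ⇒ id + B ⇒ id + id
  J ⇒ D ⇒ B ⇒ B + id ⇒ id + id

id + id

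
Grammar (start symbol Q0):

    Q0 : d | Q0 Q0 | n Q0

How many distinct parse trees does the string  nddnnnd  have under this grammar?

Parse trees for nddnnnd:
  [Q0 [Q0 n [Q0 d]] [Q0 [Q0 d] [Q0 n [Q0 n [Q0 n [Q0 d]]]]]]
  [Q0 [Q0 [Q0 n [Q0 d]] [Q0 d]] [Q0 n [Q0 n [Q0 n [Q0 d]]]]]
  [Q0 [Q0 n [Q0 [Q0 d] [Q0 d]]] [Q0 n [Q0 n [Q0 n [Q0 d]]]]]
  [Q0 n [Q0 [Q0 d] [Q0 [Q0 d] [Q0 n [Q0 n [Q0 n [Q0 d]]]]]]]
  [Q0 n [Q0 [Q0 [Q0 d] [Q0 d]] [Q0 n [Q0 n [Q0 n [Q0 d]]]]]]

5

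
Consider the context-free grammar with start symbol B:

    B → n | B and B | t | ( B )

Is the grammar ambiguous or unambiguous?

Witness: n and n and n

Derivation 1: B ⇒ B and B ⇒ n and B ⇒ n and B and B ⇒ n and n and B ⇒ n and n and n
Derivation 2: B ⇒ B and B ⇒ B and B and B ⇒ n and B and B ⇒ n and n and B ⇒ n and n and n

Two distinct leftmost derivations for the same string.

Ambiguous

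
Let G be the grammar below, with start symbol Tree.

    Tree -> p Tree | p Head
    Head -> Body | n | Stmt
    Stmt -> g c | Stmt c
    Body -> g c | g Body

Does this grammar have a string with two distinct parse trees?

Ambiguous

Witness: p g c

Derivation 1: Tree ⇒ p Head ⇒ p Body ⇒ p g c
Derivation 2: Tree ⇒ p Head ⇒ p Stmt ⇒ p g c

Two distinct leftmost derivations for the same string.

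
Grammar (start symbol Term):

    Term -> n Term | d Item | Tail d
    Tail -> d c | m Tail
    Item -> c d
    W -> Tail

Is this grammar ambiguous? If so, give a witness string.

Witness: d c d

Derivation 1: Term ⇒ d Item ⇒ d c d
Derivation 2: Term ⇒ Tail d ⇒ d c d

Two distinct leftmost derivations for the same string.

Ambiguous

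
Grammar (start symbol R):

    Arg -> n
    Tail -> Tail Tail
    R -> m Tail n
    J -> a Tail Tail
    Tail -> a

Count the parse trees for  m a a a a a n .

14

Parse trees for m a a a a a n (showing first 6 of 14):
  [R m [Tail [Tail a] [Tail [Tail a] [Tail [Tail a] [Tail [Tail a] [Tail a]]]]] n]
  [R m [Tail [Tail a] [Tail [Tail a] [Tail [Tail [Tail a] [Tail a]] [Tail a]]]] n]
  [R m [Tail [Tail a] [Tail [Tail [Tail a] [Tail a]] [Tail [Tail a] [Tail a]]]] n]
  [R m [Tail [Tail a] [Tail [Tail [Tail a] [Tail [Tail a] [Tail a]]] [Tail a]]] n]
  [R m [Tail [Tail a] [Tail [Tail [Tail [Tail a] [Tail a]] [Tail a]] [Tail a]]] n]
  [R m [Tail [Tail [Tail a] [Tail a]] [Tail [Tail a] [Tail [Tail a] [Tail a]]]] n]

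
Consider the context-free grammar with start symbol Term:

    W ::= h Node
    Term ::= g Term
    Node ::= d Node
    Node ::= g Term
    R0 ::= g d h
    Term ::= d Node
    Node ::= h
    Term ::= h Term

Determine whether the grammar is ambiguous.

Only Term, Node are reachable from Term; ignoring the rest: Restricted to the reachable nonterminals, every rule has the form A → t or A → t B, and no two rules for the same A share a first terminal. The grammar encodes a DFA — one run per string.

Unambiguous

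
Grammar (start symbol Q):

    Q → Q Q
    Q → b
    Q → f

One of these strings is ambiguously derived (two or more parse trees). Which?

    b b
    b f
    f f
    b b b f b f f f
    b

b b b f b f f f

b b: 1 tree
b f: 1 tree
f f: 1 tree
b b b f b f f f: 429 trees
b: 1 tree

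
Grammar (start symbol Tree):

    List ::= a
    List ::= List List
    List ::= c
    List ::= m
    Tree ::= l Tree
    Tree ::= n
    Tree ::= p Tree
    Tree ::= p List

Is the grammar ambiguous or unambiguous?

Witness: p a a a

Derivation 1: Tree ⇒ p List ⇒ p List List ⇒ p a List ⇒ p a List List ⇒ p a a List ⇒ p a a a
Derivation 2: Tree ⇒ p List ⇒ p List List ⇒ p List List List ⇒ p a List List ⇒ p a a List ⇒ p a a a

Two distinct leftmost derivations for the same string.

Ambiguous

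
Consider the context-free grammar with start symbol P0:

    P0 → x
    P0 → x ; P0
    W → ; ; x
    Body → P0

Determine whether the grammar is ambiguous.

Only P0 is reachable from P0; ignoring the rest: The reachable grammar is A → atom sep A | atom. Each atom is followed by either the separator (recurse) or end-of-string (stop) — no choice point.

Unambiguous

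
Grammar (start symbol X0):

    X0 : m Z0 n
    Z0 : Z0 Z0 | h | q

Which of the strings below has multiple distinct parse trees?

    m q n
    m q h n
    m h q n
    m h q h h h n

m q n: 1 tree
m q h n: 1 tree
m h q n: 1 tree
m h q h h h n: 14 trees

m h q h h h n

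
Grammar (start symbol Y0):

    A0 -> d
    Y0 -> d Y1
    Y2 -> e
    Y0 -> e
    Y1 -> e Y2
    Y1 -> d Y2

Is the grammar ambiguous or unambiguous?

Unambiguous

Only Y0, Y1, Y2 are reachable from Y0; ignoring the rest: The reachable rules are right-linear with at most one rule per (nonterminal, next-terminal) pair. Each input token forces the next rule, so parsing is deterministic.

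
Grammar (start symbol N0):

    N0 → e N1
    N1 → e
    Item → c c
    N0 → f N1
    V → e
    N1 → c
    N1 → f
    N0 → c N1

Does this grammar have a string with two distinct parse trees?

Unambiguous

(V, Item are unreachable from N0, so their rules don't affect L(N0).) Restricted to the reachable nonterminals, every rule has the form A → t or A → t B, and no two rules for the same A share a first terminal. The grammar encodes a DFA — one run per string.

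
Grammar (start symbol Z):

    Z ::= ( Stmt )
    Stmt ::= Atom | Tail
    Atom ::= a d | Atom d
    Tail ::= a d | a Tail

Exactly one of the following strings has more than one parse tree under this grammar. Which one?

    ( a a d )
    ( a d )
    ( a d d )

( a a d ): 1 tree
( a d ): 2 trees
( a d d ): 1 tree

( a d )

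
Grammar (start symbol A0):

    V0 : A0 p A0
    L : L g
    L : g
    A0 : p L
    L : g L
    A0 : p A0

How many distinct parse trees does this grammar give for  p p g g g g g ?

16

Parse trees for p p g g g g g (showing first 6 of 16):
  [A0 p [A0 p [L [L [L [L [L g] g] g] g] g]]]
  [A0 p [A0 p [L [L [L [L g [L g]] g] g] g]]]
  [A0 p [A0 p [L [L [L g [L [L g] g]] g] g]]]
  [A0 p [A0 p [L [L [L g [L g [L g]]] g] g]]]
  [A0 p [A0 p [L [L g [L [L [L g] g] g]] g]]]
  [A0 p [A0 p [L [L g [L [L g [L g]] g]] g]]]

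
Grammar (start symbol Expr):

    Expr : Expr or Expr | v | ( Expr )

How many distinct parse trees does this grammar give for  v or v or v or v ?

Parse trees for v or v or v or v:
  [Expr [Expr v] or [Expr [Expr v] or [Expr [Expr v] or [Expr v]]]]
  [Expr [Expr v] or [Expr [Expr [Expr v] or [Expr v]] or [Expr v]]]
  [Expr [Expr [Expr v] or [Expr v]] or [Expr [Expr v] or [Expr v]]]
  [Expr [Expr [Expr v] or [Expr [Expr v] or [Expr v]]] or [Expr v]]
  [Expr [Expr [Expr [Expr v] or [Expr v]] or [Expr v]] or [Expr v]]

5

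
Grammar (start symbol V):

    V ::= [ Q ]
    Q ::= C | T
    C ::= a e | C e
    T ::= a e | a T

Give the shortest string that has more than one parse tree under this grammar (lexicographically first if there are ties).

[ a e ]

length 4: [ a e ] has 2 parse trees

Two derivations of [ a e ]:
  V ⇒ [ Q ] ⇒ [ C ] ⇒ [ a e ]
  V ⇒ [ Q ] ⇒ [ T ] ⇒ [ a e ]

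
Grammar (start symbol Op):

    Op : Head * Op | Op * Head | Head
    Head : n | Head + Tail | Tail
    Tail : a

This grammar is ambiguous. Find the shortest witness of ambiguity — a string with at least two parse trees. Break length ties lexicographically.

a * a

length 1: no string has ≥2 trees
length 3: a * a has 2 parse trees

Two derivations of a * a:
  Op ⇒ Head * Op ⇒ Tail * Op ⇒ a * Op ⇒ a * Head ⇒ a * Tail ⇒ a * a
  Op ⇒ Op * Head ⇒ Head * Head ⇒ Tail * Head ⇒ a * Head ⇒ a * Tail ⇒ a * a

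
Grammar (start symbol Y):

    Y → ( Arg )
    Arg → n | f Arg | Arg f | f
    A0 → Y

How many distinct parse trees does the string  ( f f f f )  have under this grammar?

Parse trees for ( f f f f ):
  [Y ( [Arg f [Arg f [Arg f [Arg f]]]] )]
  [Y ( [Arg f [Arg f [Arg [Arg f] f]]] )]
  [Y ( [Arg f [Arg [Arg f [Arg f]] f]] )]
  [Y ( [Arg f [Arg [Arg [Arg f] f] f]] )]
  [Y ( [Arg [Arg f [Arg f [Arg f]]] f] )]
  [Y ( [Arg [Arg f [Arg [Arg f] f]] f] )]
  [Y ( [Arg [Arg [Arg f [Arg f]] f] f] )]
  [Y ( [Arg [Arg [Arg [Arg f] f] f] f] )]

8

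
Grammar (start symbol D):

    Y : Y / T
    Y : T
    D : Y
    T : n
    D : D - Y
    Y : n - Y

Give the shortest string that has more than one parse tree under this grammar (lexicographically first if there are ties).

length 1: no string has ≥2 trees
length 3: n - n has 2 parse trees

Two derivations of n - n:
  D ⇒ Y ⇒ n - Y ⇒ n - T ⇒ n - n
  D ⇒ D - Y ⇒ Y - Y ⇒ T - Y ⇒ n - Y ⇒ n - T ⇒ n - n

n - n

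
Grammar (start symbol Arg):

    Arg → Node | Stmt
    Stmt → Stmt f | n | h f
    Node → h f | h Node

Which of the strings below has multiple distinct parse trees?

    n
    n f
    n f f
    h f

h f

n: 1 tree
n f: 1 tree
n f f: 1 tree
h f: 2 trees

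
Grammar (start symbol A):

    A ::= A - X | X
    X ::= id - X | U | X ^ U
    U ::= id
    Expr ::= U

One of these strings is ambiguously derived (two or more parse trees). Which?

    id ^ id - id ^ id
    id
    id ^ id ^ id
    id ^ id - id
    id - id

id ^ id - id ^ id: 1 tree
id: 1 tree
id ^ id ^ id: 1 tree
id ^ id - id: 1 tree
id - id: 2 trees

id - id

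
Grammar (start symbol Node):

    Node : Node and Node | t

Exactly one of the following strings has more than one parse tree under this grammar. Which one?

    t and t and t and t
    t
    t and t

t and t and t and t: 5 trees
t: 1 tree
t and t: 1 tree

t and t and t and t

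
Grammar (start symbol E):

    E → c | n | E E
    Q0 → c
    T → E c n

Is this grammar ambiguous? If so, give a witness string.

Ambiguous

Witness: c c c

Derivation 1: E ⇒ E E ⇒ c E ⇒ c E E ⇒ c c E ⇒ c c c
Derivation 2: E ⇒ E E ⇒ E E E ⇒ c E E ⇒ c c E ⇒ c c c

Two distinct leftmost derivations for the same string.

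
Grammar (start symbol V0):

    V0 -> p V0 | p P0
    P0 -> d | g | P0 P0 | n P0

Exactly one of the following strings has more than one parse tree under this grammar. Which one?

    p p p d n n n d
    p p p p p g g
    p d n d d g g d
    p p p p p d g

p d n d d g g d

p p p d n n n d: 1 tree
p p p p p g g: 1 tree
p d n d d g g d: 90 trees
p p p p p d g: 1 tree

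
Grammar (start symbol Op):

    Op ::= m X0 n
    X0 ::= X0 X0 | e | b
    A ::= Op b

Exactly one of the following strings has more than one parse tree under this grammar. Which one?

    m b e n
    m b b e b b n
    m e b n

m b e n: 1 tree
m b b e b b n: 14 trees
m e b n: 1 tree

m b b e b b n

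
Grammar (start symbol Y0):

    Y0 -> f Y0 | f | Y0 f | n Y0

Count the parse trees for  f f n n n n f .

1

Parse trees for f f n n n n f:
  [Y0 f [Y0 f [Y0 n [Y0 n [Y0 n [Y0 n [Y0 f]]]]]]]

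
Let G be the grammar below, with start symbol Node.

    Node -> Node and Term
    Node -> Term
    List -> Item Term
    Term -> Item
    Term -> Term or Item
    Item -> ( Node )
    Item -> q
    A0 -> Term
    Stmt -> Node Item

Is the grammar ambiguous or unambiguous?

Unambiguous

(Stmt, List, A0 are unreachable from Node, so their rules don't affect L(Node).) This is a standard precedence ladder (Node over Term over Item), with each level left-recursive on its own operator ('and' at Node, 'or' at Term). That structure is LR(1), hence unambiguous.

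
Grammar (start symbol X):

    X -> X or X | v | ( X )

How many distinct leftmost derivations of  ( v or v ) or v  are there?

Parse trees for ( v or v ) or v:
  [X [X ( [X [X v] or [X v]] )] or [X v]]

1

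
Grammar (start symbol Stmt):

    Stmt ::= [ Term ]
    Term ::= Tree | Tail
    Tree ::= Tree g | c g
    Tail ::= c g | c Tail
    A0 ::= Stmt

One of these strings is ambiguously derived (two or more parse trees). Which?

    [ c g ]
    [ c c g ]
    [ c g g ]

[ c g ]: 2 trees
[ c c g ]: 1 tree
[ c g g ]: 1 tree

[ c g ]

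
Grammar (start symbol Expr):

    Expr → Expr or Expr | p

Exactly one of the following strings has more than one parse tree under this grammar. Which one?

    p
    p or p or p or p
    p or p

p: 1 tree
p or p or p or p: 5 trees
p or p: 1 tree

p or p or p or p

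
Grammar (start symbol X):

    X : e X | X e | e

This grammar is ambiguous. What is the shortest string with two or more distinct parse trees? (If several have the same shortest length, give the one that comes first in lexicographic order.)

e e

length 1: no string has ≥2 trees
length 2: e e has 2 parse trees

Two derivations of e e:
  X ⇒ e X ⇒ e e
  X ⇒ X e ⇒ e e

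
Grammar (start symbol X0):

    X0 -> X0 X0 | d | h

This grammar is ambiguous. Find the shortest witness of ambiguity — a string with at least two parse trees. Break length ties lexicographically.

length 1: no string has ≥2 trees
length 2: no string has ≥2 trees
length 3: d d d has 2 parse trees

Two derivations of d d d:
  X0 ⇒ X0 X0 ⇒ X0 X0 X0 ⇒ d X0 X0 ⇒ d d X0 ⇒ d d d
  X0 ⇒ X0 X0 ⇒ d X0 ⇒ d X0 X0 ⇒ d d X0 ⇒ d d d

d d d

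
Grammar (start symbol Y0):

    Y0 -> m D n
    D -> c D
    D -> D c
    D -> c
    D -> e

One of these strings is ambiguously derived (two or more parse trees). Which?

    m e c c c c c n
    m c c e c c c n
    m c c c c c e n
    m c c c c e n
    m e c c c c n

m c c e c c c n

m e c c c c c n: 1 tree
m c c e c c c n: 10 trees
m c c c c c e n: 1 tree
m c c c c e n: 1 tree
m e c c c c n: 1 tree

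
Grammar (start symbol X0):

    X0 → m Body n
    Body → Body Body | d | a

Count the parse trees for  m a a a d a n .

14

Parse trees for m a a a d a n (showing first 6 of 14):
  [X0 m [Body [Body a] [Body [Body a] [Body [Body a] [Body [Body d] [Body a]]]]] n]
  [X0 m [Body [Body a] [Body [Body a] [Body [Body [Body a] [Body d]] [Body a]]]] n]
  [X0 m [Body [Body a] [Body [Body [Body a] [Body a]] [Body [Body d] [Body a]]]] n]
  [X0 m [Body [Body a] [Body [Body [Body a] [Body [Body a] [Body d]]] [Body a]]] n]
  [X0 m [Body [Body a] [Body [Body [Body [Body a] [Body a]] [Body d]] [Body a]]] n]
  [X0 m [Body [Body [Body a] [Body a]] [Body [Body a] [Body [Body d] [Body a]]]] n]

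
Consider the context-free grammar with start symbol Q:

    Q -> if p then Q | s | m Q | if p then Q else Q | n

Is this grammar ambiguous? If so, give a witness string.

Ambiguous

Witness: if p then if p then n else n

Derivation 1: Q ⇒ if p then Q ⇒ if p then if p then Q else Q ⇒ if p then if p then n else Q ⇒ if p then if p then n else n
Derivation 2: Q ⇒ if p then Q else Q ⇒ if p then if p then Q else Q ⇒ if p then if p then n else Q ⇒ if p then if p then n else n

Two distinct leftmost derivations for the same string.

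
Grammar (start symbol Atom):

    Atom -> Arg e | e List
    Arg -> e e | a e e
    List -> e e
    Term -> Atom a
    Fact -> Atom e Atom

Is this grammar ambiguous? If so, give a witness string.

Witness: e e e

Derivation 1: Atom ⇒ Arg e ⇒ e e e
Derivation 2: Atom ⇒ e List ⇒ e e e

Two distinct leftmost derivations for the same string.

Ambiguous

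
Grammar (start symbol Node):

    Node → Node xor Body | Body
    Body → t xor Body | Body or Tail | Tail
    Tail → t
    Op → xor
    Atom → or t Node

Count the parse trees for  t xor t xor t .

4

Parse trees for t xor t xor t:
  [Node [Node [Body [Tail t]]] xor [Body t xor [Body [Tail t]]]]
  [Node [Node [Node [Body [Tail t]]] xor [Body [Tail t]]] xor [Body [Tail t]]]
  [Node [Node [Body t xor [Body [Tail t]]]] xor [Body [Tail t]]]
  [Node [Body t xor [Body t xor [Body [Tail t]]]]]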